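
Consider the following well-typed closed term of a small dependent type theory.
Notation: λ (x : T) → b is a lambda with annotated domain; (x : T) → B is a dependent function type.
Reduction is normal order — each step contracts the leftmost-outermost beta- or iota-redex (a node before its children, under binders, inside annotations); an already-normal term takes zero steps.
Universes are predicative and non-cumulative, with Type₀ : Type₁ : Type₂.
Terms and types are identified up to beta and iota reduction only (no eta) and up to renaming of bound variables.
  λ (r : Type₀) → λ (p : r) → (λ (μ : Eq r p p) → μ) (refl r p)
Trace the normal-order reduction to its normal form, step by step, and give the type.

normal-order reduction:
  λ (r : Type₀) → λ (p : r) → (λ (μ : Eq r p p) → μ) (refl r p)
  ~> λ (r : Type₀) → λ (p : r) → refl r p
the term's type:
  (r : Type₀) → (p : r) → Eq r p p


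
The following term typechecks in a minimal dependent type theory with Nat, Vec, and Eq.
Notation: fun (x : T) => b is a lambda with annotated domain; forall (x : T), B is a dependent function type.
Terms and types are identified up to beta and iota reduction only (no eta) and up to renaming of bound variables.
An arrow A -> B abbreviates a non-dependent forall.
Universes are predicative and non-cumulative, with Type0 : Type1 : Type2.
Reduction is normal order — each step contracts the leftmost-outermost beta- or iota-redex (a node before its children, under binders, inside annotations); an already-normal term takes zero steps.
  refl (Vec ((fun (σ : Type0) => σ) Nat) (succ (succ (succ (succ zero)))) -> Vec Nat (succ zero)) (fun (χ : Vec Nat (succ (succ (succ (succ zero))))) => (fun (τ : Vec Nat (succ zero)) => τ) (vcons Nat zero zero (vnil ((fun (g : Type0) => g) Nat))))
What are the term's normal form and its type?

reduced normal form:
  refl (Vec Nat (succ (succ (succ (succ zero)))) -> Vec Nat (succ zero)) (fun (σ : Vec Nat (succ (succ (succ (succ zero))))) => vcons Nat zero zero (vnil Nat))
type:
  Eq (Vec Nat (succ (succ (succ (succ zero)))) -> Vec Nat (succ zero)) (fun (σ : Vec Nat (succ (succ (succ (succ zero))))) => vcons Nat zero zero (vnil Nat)) (fun (χ : Vec Nat (succ (succ (succ (succ zero))))) => vcons Nat zero zero (vnil Nat))
observation: the leftmost-outermost redex is a beta-redex, and normalization takes 3 steps.


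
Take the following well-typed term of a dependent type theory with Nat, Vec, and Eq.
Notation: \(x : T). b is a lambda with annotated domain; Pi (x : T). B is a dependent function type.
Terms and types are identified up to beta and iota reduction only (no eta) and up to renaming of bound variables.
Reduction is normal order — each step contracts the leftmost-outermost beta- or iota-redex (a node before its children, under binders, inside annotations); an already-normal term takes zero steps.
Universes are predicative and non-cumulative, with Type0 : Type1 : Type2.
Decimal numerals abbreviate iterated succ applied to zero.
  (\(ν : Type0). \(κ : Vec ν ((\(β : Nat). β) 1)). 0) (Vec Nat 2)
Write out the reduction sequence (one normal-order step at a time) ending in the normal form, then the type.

normal-order reduction:
  (\(ν : Type0). \(κ : Vec ν ((\(β : Nat). β) 1)). 0) (Vec Nat 2)
  ~> \(ν : Vec (Vec Nat 2) ((\(κ : Nat). κ) 1)). 0
  ~> \(ν : Vec (Vec Nat 2) 1). 0
the term's type:
  Pi (ν : Vec (Vec Nat 2) 1). Nat


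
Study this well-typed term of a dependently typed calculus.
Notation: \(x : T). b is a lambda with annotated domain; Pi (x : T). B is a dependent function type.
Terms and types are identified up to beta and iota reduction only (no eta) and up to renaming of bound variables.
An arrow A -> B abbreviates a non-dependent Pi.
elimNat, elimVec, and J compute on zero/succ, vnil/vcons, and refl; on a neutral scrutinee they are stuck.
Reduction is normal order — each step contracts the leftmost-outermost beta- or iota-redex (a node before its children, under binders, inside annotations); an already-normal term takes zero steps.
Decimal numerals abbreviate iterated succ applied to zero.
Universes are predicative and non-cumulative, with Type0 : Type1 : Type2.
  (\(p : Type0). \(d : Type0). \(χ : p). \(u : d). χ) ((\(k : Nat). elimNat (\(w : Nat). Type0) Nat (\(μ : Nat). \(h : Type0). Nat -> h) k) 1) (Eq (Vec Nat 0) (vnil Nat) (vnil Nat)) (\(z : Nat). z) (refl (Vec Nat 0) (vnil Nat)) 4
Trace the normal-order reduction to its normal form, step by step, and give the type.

normal-order reduction:
  (\(p : Type0). \(d : Type0). \(χ : p). \(u : d). χ) ((\(k : Nat). elimNat (\(w : Nat). Type0) Nat (\(μ : Nat). \(h : Type0). Nat -> h) k) 1) (Eq (Vec Nat 0) (vnil Nat) (vnil Nat)) (\(z : Nat). z) (refl (Vec Nat 0) (vnil Nat)) 4
  ~> (\(p : Type0). \(d : (\(χ : Nat). elimNat (\(u : Nat). Type0) Nat (\(k : Nat). \(w : Type0). Nat -> w) χ) 1). \(μ : p). d) (Eq (Vec Nat 0) (vnil Nat) (vnil Nat)) (\(h : Nat). h) (refl (Vec Nat 0) (vnil Nat)) 4
  ~> (\(p : (\(d : Nat). elimNat (\(χ : Nat). Type0) Nat (\(u : Nat). \(k : Type0). Nat -> k) d) 1). \(w : Eq (Vec Nat 0) (vnil Nat) (vnil Nat)). p) (\(μ : Nat). μ) (refl (Vec Nat 0) (vnil Nat)) 4
  ~> (\(p : Eq (Vec Nat 0) (vnil Nat) (vnil Nat)). \(d : Nat). d) (refl (Vec Nat 0) (vnil Nat)) 4
  ~> (\(p : Nat). p) 4
  ~> 4
inferred type:
  Nat


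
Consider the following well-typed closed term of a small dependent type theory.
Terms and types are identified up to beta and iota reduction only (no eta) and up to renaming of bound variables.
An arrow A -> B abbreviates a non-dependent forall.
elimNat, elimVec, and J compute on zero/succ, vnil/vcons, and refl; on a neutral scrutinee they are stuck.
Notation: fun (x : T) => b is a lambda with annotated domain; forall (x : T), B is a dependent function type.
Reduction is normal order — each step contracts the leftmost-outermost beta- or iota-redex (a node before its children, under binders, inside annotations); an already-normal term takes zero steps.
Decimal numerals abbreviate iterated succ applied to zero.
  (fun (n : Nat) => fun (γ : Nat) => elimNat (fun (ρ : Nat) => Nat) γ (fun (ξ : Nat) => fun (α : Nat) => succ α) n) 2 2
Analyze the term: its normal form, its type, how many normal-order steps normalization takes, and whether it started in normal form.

resulting normal form:
  4
type:
  Nat
normal-order step count: 9
term was already normal: no
first contracted redex: a beta-redex


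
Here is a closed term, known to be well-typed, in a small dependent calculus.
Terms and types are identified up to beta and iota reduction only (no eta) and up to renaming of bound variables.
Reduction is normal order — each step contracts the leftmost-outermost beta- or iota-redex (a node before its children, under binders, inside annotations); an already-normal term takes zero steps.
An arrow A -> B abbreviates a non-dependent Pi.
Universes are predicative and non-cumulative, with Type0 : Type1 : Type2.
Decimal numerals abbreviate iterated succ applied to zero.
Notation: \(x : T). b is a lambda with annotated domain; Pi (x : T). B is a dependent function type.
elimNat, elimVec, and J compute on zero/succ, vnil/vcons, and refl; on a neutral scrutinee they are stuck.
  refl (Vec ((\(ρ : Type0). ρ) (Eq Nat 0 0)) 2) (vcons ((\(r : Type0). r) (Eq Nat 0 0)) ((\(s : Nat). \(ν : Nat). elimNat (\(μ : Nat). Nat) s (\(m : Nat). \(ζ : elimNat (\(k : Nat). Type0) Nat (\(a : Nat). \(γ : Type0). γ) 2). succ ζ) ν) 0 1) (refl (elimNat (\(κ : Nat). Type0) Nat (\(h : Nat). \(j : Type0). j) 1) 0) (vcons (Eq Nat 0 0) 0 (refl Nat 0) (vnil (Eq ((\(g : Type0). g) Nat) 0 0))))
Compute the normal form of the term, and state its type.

normal form:
  refl (Vec (Eq Nat 0 0) 2) (vcons (Eq Nat 0 0) 1 (refl Nat 0) (vcons (Eq Nat 0 0) 0 (refl Nat 0) (vnil (Eq Nat 0 0))))
inferred type:
  Eq (Vec (Eq Nat 0 0) 2) (vcons (Eq Nat 0 0) 1 (refl Nat 0) (vcons (Eq Nat 0 0) 0 (refl Nat 0) (vnil (Eq Nat 0 0)))) (vcons (Eq Nat 0 0) 1 (refl Nat 0) (vcons (Eq Nat 0 0) 0 (refl Nat 0) (vnil (Eq Nat 0 0))))
observation: the leftmost-outermost redex is a beta-redex, and normalization takes 13 steps.


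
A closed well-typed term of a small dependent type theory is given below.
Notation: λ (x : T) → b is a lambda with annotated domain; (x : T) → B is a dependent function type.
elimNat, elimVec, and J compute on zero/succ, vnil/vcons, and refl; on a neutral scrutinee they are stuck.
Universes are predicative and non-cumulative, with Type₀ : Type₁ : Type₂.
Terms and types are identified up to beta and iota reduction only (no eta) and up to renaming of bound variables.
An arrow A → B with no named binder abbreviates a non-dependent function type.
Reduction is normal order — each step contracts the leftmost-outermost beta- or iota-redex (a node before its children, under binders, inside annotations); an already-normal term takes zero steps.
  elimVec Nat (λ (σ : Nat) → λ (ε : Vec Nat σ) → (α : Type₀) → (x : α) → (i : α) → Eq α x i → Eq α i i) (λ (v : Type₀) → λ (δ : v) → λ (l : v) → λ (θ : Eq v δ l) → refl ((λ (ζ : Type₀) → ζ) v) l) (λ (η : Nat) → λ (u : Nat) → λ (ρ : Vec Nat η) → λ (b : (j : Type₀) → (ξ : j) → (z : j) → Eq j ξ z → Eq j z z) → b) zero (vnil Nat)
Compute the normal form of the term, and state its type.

resulting normal form:
  λ (σ : Type₀) → λ (ε : σ) → λ (α : σ) → λ (x : Eq σ ε α) → refl σ α
inferred type:
  (σ : Type₀) → (ε : σ) → (α : σ) → Eq σ ε α → Eq σ α α


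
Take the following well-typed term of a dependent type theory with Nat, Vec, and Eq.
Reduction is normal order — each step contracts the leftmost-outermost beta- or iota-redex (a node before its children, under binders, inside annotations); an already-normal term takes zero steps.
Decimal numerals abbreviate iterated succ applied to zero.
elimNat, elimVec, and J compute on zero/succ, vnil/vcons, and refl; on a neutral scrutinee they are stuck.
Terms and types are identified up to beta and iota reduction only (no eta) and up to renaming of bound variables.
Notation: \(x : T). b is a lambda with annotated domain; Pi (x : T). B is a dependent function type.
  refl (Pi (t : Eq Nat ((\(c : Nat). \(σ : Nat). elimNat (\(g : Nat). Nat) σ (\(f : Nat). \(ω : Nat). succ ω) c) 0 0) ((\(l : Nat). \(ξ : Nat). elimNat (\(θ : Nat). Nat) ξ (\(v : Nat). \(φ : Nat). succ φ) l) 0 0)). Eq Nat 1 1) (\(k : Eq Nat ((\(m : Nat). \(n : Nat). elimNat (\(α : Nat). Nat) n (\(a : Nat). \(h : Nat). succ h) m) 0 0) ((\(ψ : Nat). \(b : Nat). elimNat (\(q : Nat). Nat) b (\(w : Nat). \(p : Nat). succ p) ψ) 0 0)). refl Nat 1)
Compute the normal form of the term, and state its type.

normal form:
  refl (Pi (t : Eq Nat 0 0). Eq Nat 1 1) (\(c : Eq Nat 0 0). refl Nat 1)
inferred type:
  Eq (Pi (t : Eq Nat 0 0). Eq Nat 1 1) (\(c : Eq Nat 0 0). refl Nat 1) (\(σ : Eq Nat 0 0). refl Nat 1)
observation: 12 normal-order steps separate the term from its normal form.


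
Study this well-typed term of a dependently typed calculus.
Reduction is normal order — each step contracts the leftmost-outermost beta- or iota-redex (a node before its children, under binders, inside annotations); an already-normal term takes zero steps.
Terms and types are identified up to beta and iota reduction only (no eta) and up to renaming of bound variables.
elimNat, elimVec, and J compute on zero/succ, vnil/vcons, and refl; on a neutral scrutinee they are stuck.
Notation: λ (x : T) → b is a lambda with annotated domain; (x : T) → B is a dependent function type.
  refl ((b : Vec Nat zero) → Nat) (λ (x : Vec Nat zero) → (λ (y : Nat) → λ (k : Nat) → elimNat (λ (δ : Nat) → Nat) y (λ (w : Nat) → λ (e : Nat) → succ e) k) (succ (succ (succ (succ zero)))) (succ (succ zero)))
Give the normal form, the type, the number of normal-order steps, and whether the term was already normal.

resulting normal form:
  refl ((b : Vec Nat zero) → Nat) (λ (x : Vec Nat zero) → succ (succ (succ (succ (succ (succ zero))))))
type:
  Eq ((b : Vec Nat zero) → Nat) (λ (x : Vec Nat zero) → succ (succ (succ (succ (succ (succ zero)))))) (λ (y : Vec Nat zero) → succ (succ (succ (succ (succ (succ zero))))))
normal-order step count: 9
term was already normal: no
first contracted redex: a beta-redex


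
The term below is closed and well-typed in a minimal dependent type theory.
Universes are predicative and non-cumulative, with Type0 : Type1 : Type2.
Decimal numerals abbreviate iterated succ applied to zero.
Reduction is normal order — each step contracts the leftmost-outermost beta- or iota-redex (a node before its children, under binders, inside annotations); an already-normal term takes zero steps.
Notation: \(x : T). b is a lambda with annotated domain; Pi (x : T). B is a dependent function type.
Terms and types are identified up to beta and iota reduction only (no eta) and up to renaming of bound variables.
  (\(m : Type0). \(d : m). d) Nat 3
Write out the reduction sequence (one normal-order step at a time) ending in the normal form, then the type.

normal-order reduction:
  (\(m : Type0). \(d : m). d) Nat 3
  ~> (\(m : Nat). m) 3
  ~> 3
inferred type:
  Nat


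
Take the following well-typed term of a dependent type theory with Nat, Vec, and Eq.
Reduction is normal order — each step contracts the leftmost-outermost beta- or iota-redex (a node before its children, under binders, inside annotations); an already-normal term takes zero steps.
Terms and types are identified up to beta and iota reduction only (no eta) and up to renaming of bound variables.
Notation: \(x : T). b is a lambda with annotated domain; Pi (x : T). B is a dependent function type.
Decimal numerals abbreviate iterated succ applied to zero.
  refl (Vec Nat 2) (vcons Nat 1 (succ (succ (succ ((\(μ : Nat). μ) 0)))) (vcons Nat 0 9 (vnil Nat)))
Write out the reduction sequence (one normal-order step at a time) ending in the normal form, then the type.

reduction (normal order):
  refl (Vec Nat 2) (vcons Nat 1 (succ (succ (succ ((\(μ : Nat). μ) 0)))) (vcons Nat 0 9 (vnil Nat)))
  ~> refl (Vec Nat 2) (vcons Nat 1 3 (vcons Nat 0 9 (vnil Nat)))
the term's type:
  Eq (Vec Nat 2) (vcons Nat 1 3 (vcons Nat 0 9 (vnil Nat))) (vcons Nat 1 3 (vcons Nat 0 9 (vnil Nat)))


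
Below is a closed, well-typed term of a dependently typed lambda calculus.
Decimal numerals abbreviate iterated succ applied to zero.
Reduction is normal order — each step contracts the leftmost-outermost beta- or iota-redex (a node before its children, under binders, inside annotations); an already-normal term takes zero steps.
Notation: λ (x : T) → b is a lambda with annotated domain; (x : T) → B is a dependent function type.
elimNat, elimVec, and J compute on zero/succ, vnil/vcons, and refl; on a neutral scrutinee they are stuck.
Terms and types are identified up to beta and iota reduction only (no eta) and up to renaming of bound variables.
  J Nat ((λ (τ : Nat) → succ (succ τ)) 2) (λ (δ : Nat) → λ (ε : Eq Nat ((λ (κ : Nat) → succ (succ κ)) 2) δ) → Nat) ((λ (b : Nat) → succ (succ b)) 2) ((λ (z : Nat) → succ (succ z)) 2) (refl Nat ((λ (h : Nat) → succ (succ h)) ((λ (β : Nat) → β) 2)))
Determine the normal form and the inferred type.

resulting normal form:
  4
the term's type:
  Nat


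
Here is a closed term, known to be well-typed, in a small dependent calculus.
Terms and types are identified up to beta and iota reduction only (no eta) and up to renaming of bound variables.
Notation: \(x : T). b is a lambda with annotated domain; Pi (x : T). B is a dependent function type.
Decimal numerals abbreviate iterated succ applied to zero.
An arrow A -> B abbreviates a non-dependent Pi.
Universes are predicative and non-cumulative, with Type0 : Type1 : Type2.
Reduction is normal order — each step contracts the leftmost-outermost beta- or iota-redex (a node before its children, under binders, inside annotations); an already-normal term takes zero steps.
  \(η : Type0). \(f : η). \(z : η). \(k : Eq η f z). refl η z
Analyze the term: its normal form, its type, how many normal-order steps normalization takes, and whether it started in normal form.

normal form:
  \(η : Type0). \(f : η). \(z : η). \(k : Eq η f z). refl η z
inferred type:
  Pi (η : Type0). Pi (f : η). Pi (z : η). Eq η f z -> Eq η z z
reduction steps (normal order): 0
term was already normal: yes


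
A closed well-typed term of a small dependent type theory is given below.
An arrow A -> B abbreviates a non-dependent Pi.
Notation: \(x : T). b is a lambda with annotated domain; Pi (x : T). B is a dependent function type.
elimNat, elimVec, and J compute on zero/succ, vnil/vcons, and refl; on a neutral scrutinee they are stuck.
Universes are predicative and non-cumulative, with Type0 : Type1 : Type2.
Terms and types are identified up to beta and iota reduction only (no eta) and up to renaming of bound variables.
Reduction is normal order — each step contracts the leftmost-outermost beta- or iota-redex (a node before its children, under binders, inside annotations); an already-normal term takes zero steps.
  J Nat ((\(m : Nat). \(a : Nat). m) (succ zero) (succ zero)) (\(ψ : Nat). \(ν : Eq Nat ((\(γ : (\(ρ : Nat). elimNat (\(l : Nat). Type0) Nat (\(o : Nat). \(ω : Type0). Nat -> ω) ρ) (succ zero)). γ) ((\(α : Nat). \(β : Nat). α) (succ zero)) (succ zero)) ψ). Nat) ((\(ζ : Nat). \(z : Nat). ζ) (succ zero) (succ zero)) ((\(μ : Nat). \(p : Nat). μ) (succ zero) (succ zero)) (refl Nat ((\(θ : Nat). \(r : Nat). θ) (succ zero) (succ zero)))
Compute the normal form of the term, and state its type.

normal form:
  succ zero
type:
  Nat


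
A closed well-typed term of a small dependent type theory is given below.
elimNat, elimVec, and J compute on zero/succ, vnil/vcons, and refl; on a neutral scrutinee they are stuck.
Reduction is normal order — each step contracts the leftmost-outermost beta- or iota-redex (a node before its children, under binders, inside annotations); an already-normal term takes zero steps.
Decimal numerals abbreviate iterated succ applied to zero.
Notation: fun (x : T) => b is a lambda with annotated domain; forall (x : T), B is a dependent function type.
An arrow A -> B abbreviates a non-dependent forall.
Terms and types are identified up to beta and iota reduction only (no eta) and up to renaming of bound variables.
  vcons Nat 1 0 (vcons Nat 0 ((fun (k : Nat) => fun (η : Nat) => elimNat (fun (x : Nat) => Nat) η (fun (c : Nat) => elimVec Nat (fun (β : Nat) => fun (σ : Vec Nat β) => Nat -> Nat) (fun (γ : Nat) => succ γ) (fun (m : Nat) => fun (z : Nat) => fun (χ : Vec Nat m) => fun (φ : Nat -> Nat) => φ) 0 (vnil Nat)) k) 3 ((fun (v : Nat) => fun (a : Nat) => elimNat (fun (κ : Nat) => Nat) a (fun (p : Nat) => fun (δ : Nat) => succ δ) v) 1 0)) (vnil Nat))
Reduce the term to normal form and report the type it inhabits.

normal form:
  vcons Nat 1 0 (vcons Nat 0 4 (vnil Nat))
type:
  Vec Nat 2


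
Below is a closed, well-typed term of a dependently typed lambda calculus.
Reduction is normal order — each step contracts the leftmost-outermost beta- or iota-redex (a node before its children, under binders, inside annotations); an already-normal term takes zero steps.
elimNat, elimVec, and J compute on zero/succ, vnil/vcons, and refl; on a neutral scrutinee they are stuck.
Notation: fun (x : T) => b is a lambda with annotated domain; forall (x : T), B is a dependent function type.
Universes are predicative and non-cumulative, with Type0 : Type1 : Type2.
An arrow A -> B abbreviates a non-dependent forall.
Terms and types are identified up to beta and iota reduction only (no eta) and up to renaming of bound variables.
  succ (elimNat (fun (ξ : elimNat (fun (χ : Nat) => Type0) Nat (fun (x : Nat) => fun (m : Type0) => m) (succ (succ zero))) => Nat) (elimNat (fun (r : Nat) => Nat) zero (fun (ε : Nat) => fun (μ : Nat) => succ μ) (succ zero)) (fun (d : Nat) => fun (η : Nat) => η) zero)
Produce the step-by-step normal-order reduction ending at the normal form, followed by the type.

normal-order reduction:
  succ (elimNat (fun (ξ : elimNat (fun (χ : Nat) => Type0) Nat (fun (x : Nat) => fun (m : Type0) => m) (succ (succ zero))) => Nat) (elimNat (fun (r : Nat) => Nat) zero (fun (ε : Nat) => fun (μ : Nat) => succ μ) (succ zero)) (fun (d : Nat) => fun (η : Nat) => η) zero)
  ~> succ (elimNat (fun (ξ : Nat) => Nat) zero (fun (χ : Nat) => fun (x : Nat) => succ x) (succ zero))
  ~> succ ((fun (ξ : Nat) => fun (χ : Nat) => succ χ) zero (elimNat (fun (x : Nat) => Nat) zero (fun (m : Nat) => fun (r : Nat) => succ r) zero))
  ~> succ ((fun (ξ : Nat) => succ ξ) (elimNat (fun (χ : Nat) => Nat) zero (fun (x : Nat) => fun (m : Nat) => succ m) zero))
  ~> succ (succ (elimNat (fun (ξ : Nat) => Nat) zero (fun (χ : Nat) => fun (x : Nat) => succ x) zero))
  ~> succ (succ zero)
type:
  Nat


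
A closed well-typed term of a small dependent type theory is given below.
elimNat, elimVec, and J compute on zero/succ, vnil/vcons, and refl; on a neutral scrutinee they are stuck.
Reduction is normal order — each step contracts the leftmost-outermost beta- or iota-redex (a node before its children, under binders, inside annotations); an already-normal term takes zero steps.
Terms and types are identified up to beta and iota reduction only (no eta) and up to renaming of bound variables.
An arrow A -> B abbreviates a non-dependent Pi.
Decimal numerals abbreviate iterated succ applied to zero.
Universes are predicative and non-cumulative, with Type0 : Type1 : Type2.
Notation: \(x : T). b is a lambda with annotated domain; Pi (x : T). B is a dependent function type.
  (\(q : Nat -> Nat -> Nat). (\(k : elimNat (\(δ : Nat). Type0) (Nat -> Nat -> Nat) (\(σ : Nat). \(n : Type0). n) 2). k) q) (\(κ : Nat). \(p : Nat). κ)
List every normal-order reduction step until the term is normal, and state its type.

normal-order reduction:
  (\(q : Nat -> Nat -> Nat). (\(k : elimNat (\(δ : Nat). Type0) (Nat -> Nat -> Nat) (\(σ : Nat). \(n : Type0). n) 2). k) q) (\(κ : Nat). \(p : Nat). κ)
  ~> (\(q : elimNat (\(k : Nat). Type0) (Nat -> Nat -> Nat) (\(δ : Nat). \(σ : Type0). σ) 2). q) (\(n : Nat). \(κ : Nat). n)
  ~> \(q : Nat). \(k : Nat). q
inferred type:
  Nat -> Nat -> Nat


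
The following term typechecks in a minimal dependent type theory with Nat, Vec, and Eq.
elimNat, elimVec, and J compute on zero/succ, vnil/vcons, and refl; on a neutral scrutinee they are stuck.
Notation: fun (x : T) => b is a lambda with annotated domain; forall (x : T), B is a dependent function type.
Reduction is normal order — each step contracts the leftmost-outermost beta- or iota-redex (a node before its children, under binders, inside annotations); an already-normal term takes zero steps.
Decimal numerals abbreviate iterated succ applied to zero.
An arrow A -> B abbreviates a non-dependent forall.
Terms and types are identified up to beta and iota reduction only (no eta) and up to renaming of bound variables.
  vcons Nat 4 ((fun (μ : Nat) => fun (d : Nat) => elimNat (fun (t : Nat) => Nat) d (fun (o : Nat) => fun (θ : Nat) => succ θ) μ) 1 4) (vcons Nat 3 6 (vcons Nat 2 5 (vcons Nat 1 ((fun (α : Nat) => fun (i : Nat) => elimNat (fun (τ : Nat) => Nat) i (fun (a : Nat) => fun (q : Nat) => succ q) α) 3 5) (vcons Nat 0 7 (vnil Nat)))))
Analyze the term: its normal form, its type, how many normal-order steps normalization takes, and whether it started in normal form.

reduced normal form:
  vcons Nat 4 5 (vcons Nat 3 6 (vcons Nat 2 5 (vcons Nat 1 8 (vcons Nat 0 7 (vnil Nat)))))
the term's type:
  Vec Nat 5
reduction steps (normal order): 18
term was already normal: no
first redex: a beta-redex


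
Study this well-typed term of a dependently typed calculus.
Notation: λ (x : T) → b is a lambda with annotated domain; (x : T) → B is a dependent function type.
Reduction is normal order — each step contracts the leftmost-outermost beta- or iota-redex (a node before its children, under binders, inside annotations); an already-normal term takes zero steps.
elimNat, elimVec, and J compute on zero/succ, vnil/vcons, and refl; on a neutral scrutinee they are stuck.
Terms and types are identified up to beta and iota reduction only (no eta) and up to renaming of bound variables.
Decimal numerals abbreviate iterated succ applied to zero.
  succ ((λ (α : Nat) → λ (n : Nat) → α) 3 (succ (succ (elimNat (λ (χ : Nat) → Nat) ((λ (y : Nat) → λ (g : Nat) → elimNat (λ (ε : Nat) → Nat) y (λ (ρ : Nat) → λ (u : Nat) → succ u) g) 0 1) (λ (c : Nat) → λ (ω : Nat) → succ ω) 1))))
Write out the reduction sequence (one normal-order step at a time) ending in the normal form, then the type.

reduction (normal order):
  succ ((λ (α : Nat) → λ (n : Nat) → α) 3 (succ (succ (elimNat (λ (χ : Nat) → Nat) ((λ (y : Nat) → λ (g : Nat) → elimNat (λ (ε : Nat) → Nat) y (λ (ρ : Nat) → λ (u : Nat) → succ u) g) 0 1) (λ (c : Nat) → λ (ω : Nat) → succ ω) 1))))
  ~> succ ((λ (α : Nat) → 3) (succ (succ (elimNat (λ (n : Nat) → Nat) ((λ (χ : Nat) → λ (y : Nat) → elimNat (λ (g : Nat) → Nat) χ (λ (ε : Nat) → λ (ρ : Nat) → succ ρ) y) 0 1) (λ (u : Nat) → λ (c : Nat) → succ c) 1))))
  ~> 4
inferred type:
  Nat


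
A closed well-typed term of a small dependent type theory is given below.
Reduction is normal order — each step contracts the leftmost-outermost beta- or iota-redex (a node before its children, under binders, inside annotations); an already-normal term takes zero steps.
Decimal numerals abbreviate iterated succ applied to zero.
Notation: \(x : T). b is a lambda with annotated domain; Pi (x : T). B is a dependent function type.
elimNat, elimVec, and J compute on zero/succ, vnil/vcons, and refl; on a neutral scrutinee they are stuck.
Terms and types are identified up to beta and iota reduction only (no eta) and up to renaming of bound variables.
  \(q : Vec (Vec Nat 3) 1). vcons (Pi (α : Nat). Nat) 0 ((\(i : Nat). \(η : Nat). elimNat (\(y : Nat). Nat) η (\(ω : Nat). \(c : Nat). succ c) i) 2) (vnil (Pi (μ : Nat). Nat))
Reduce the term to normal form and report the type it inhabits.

reduced normal form:
  \(q : Vec (Vec Nat 3) 1). vcons (Pi (α : Nat). Nat) 0 (\(i : Nat). succ (succ i)) (vnil (Pi (η : Nat). Nat))
the term's type:
  Pi (q : Vec (Vec Nat 3) 1). Vec (Pi (α : Nat). Nat) 1


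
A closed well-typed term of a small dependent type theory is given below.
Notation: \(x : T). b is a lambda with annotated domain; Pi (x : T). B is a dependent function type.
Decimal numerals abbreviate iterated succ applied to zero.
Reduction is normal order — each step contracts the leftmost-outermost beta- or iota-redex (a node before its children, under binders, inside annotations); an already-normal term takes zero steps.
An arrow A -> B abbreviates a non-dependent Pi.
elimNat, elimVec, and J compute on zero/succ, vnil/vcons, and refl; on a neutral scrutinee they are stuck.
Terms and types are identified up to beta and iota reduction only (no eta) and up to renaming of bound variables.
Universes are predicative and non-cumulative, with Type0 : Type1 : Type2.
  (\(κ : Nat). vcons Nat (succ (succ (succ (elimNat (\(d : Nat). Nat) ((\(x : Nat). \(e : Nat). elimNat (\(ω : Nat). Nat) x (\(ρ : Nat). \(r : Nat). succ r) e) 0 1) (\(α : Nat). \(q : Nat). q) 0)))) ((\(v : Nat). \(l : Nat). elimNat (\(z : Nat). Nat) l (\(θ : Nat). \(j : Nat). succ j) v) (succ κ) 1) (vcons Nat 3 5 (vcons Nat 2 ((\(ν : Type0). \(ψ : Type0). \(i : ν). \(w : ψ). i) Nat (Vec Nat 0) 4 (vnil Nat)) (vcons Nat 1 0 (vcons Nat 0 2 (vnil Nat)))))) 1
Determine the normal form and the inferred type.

normal form:
  vcons Nat 4 3 (vcons Nat 3 5 (vcons Nat 2 4 (vcons Nat 1 0 (vcons Nat 0 2 (vnil Nat)))))
inferred type:
  Vec Nat 5
observation: 21 normal-order steps separate the term from its normal form.


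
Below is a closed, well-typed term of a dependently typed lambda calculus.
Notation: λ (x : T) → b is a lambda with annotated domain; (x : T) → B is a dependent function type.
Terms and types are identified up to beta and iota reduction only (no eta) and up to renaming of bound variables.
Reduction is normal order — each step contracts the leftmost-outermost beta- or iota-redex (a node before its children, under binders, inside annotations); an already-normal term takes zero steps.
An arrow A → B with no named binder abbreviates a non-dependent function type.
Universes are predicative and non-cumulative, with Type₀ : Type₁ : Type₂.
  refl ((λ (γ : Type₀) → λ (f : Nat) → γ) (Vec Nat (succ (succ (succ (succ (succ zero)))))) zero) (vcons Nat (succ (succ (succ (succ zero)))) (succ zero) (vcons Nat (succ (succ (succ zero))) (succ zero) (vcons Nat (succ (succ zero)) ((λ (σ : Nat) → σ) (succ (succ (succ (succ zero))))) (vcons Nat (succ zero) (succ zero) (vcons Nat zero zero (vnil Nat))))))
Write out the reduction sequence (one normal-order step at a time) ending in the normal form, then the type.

normal-order reduction sequence:
  refl ((λ (γ : Type₀) → λ (f : Nat) → γ) (Vec Nat (succ (succ (succ (succ (succ zero)))))) zero) (vcons Nat (succ (succ (succ (succ zero)))) (succ zero) (vcons Nat (succ (succ (succ zero))) (succ zero) (vcons Nat (succ (succ zero)) ((λ (σ : Nat) → σ) (succ (succ (succ (succ zero))))) (vcons Nat (succ zero) (succ zero) (vcons Nat zero zero (vnil Nat))))))
  ~> refl ((λ (γ : Nat) → Vec Nat (succ (succ (succ (succ (succ zero)))))) zero) (vcons Nat (succ (succ (succ (succ zero)))) (succ zero) (vcons Nat (succ (succ (succ zero))) (succ zero) (vcons Nat (succ (succ zero)) ((λ (f : Nat) → f) (succ (succ (succ (succ zero))))) (vcons Nat (succ zero) (succ zero) (vcons Nat zero zero (vnil Nat))))))
  ~> refl (Vec Nat (succ (succ (succ (succ (succ zero)))))) (vcons Nat (succ (succ (succ (succ zero)))) (succ zero) (vcons Nat (succ (succ (succ zero))) (succ zero) (vcons Nat (succ (succ zero)) ((λ (γ : Nat) → γ) (succ (succ (succ (succ zero))))) (vcons Nat (succ zero) (succ zero) (vcons Nat zero zero (vnil Nat))))))
  ~> refl (Vec Nat (succ (succ (succ (succ (succ zero)))))) (vcons Nat (succ (succ (succ (succ zero)))) (succ zero) (vcons Nat (succ (succ (succ zero))) (succ zero) (vcons Nat (succ (succ zero)) (succ (succ (succ (succ zero)))) (vcons Nat (succ zero) (succ zero) (vcons Nat zero zero (vnil Nat))))))
the term's type:
  Eq (Vec Nat (succ (succ (succ (succ (succ zero)))))) (vcons Nat (succ (succ (succ (succ zero)))) (succ zero) (vcons Nat (succ (succ (succ zero))) (succ zero) (vcons Nat (succ (succ zero)) (succ (succ (succ (succ zero)))) (vcons Nat (succ zero) (succ zero) (vcons Nat zero zero (vnil Nat)))))) (vcons Nat (succ (succ (succ (succ zero)))) (succ zero) (vcons Nat (succ (succ (succ zero))) (succ zero) (vcons Nat (succ (succ zero)) (succ (succ (succ (succ zero)))) (vcons Nat (succ zero) (succ zero) (vcons Nat zero zero (vnil Nat))))))


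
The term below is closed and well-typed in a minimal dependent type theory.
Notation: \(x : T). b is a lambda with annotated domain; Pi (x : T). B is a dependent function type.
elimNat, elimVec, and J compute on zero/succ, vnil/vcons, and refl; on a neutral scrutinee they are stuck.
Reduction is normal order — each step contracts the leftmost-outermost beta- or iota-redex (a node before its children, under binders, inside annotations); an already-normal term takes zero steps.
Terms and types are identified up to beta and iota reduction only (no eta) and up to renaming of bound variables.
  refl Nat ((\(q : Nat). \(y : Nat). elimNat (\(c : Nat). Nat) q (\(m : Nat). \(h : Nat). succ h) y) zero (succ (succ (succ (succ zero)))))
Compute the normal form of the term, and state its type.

reduced normal form:
  refl Nat (succ (succ (succ (succ zero))))
type:
  Eq Nat (succ (succ (succ (succ zero)))) (succ (succ (succ (succ zero))))
observation: the term reaches its normal form after 15 normal-order steps.


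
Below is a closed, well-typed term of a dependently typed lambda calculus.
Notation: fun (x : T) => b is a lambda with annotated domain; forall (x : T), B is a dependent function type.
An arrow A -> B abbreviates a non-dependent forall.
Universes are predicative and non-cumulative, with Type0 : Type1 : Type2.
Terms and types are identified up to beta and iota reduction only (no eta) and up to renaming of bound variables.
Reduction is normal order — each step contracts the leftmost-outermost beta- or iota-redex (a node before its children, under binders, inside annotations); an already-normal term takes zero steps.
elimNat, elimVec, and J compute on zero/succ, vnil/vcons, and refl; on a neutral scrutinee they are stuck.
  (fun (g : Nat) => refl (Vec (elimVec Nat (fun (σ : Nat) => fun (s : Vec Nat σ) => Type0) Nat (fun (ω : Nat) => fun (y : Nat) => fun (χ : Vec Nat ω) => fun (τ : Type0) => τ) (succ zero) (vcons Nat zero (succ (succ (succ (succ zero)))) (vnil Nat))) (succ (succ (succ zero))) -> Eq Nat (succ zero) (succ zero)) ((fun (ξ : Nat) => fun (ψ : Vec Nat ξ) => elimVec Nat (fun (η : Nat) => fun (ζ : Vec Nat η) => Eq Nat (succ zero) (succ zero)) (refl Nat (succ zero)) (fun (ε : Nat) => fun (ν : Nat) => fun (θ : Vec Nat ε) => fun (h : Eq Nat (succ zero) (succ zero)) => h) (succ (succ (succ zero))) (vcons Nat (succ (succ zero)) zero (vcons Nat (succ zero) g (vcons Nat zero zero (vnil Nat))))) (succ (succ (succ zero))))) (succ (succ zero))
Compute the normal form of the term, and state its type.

reduced normal form:
  refl (Vec Nat (succ (succ (succ zero))) -> Eq Nat (succ zero) (succ zero)) (fun (g : Vec Nat (succ (succ (succ zero)))) => refl Nat (succ zero))
inferred type:
  Eq (Vec Nat (succ (succ (succ zero))) -> Eq Nat (succ zero) (succ zero)) (fun (g : Vec Nat (succ (succ (succ zero)))) => refl Nat (succ zero)) (fun (σ : Vec Nat (succ (succ (succ zero)))) => refl Nat (succ zero))


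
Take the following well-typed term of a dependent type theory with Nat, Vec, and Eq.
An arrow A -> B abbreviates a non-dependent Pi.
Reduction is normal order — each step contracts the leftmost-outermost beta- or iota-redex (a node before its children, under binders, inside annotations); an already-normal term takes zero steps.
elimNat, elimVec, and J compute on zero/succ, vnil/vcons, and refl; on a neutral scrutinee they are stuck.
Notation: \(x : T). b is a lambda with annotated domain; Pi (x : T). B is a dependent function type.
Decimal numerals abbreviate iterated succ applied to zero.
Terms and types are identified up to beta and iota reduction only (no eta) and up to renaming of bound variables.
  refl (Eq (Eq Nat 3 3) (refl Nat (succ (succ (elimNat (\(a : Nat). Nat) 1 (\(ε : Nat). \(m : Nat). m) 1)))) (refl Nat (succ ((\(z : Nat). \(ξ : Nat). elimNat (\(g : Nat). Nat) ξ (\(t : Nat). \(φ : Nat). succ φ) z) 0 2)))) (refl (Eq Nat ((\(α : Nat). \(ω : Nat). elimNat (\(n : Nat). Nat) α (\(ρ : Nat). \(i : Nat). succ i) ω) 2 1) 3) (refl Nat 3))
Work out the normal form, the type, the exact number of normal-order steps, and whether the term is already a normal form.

reduced normal form:
  refl (Eq (Eq Nat 3 3) (refl Nat 3) (refl Nat 3)) (refl (Eq Nat 3 3) (refl Nat 3))
inferred type:
  Eq (Eq (Eq Nat 3 3) (refl Nat 3) (refl Nat 3)) (refl (Eq Nat 3 3) (refl Nat 3)) (refl (Eq Nat 3 3) (refl Nat 3))
steps to reach normal form (normal order): 13
started in normal form: no
first redex: an elimNat iota-redex


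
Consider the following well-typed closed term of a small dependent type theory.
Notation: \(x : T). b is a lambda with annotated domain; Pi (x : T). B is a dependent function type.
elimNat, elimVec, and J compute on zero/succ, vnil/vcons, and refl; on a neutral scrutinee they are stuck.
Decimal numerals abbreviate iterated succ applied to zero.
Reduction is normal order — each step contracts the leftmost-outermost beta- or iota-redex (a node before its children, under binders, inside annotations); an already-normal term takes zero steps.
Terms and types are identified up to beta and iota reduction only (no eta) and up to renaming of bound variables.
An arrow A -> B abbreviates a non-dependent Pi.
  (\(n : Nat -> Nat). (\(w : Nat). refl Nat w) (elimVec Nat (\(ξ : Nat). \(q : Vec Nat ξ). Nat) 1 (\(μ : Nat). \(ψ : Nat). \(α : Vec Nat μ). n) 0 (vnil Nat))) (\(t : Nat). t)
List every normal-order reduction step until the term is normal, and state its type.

reduction (normal order):
  (\(n : Nat -> Nat). (\(w : Nat). refl Nat w) (elimVec Nat (\(ξ : Nat). \(q : Vec Nat ξ). Nat) 1 (\(μ : Nat). \(ψ : Nat). \(α : Vec Nat μ). n) 0 (vnil Nat))) (\(t : Nat). t)
  ~> (\(n : Nat). refl Nat n) (elimVec Nat (\(w : Nat). \(ξ : Vec Nat w). Nat) 1 (\(q : Nat). \(μ : Nat). \(ψ : Vec Nat q). \(α : Nat). α) 0 (vnil Nat))
  ~> refl Nat (elimVec Nat (\(n : Nat). \(w : Vec Nat n). Nat) 1 (\(ξ : Nat). \(q : Nat). \(μ : Vec Nat ξ). \(ψ : Nat). ψ) 0 (vnil Nat))
  ~> refl Nat 1
the term's type:
  Eq Nat 1 1


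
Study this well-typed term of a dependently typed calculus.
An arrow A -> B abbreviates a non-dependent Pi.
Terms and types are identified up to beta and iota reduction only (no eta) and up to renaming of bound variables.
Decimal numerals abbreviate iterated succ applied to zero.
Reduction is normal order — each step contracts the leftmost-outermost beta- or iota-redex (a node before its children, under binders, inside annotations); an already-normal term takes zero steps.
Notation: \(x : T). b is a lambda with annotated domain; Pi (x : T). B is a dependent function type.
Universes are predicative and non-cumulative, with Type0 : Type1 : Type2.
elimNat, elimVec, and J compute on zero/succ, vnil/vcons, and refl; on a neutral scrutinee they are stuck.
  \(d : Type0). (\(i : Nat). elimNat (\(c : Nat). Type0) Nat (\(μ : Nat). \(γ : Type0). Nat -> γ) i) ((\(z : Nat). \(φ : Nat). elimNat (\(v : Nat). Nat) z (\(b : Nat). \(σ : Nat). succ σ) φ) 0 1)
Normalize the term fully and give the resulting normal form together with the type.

normal form:
  \(d : Type0). Nat -> Nat
the term's type:
  Type0 -> Type0
observation: 11 normal-order steps separate the term from its normal form.


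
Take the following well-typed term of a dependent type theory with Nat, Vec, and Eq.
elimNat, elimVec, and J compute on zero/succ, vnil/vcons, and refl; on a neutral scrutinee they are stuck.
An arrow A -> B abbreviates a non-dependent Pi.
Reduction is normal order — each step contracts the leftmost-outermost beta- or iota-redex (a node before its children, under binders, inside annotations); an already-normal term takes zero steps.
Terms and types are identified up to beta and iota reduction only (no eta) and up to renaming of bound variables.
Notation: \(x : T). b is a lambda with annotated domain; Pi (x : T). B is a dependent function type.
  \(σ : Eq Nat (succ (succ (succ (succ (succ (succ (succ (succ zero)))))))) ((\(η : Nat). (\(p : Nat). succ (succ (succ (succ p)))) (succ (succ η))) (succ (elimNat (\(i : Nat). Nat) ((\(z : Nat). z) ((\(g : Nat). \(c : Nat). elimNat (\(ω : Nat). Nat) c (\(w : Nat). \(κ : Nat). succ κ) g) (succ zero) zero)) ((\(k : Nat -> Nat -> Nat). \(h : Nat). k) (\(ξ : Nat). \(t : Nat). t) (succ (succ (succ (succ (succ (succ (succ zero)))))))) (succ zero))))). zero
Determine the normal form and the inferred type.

resulting normal form:
  \(σ : Eq Nat (succ (succ (succ (succ (succ (succ (succ (succ zero)))))))) (succ (succ (succ (succ (succ (succ (succ (succ zero))))))))). zero
the term's type:
  Eq Nat (succ (succ (succ (succ (succ (succ (succ (succ zero)))))))) (succ (succ (succ (succ (succ (succ (succ (succ zero)))))))) -> Nat


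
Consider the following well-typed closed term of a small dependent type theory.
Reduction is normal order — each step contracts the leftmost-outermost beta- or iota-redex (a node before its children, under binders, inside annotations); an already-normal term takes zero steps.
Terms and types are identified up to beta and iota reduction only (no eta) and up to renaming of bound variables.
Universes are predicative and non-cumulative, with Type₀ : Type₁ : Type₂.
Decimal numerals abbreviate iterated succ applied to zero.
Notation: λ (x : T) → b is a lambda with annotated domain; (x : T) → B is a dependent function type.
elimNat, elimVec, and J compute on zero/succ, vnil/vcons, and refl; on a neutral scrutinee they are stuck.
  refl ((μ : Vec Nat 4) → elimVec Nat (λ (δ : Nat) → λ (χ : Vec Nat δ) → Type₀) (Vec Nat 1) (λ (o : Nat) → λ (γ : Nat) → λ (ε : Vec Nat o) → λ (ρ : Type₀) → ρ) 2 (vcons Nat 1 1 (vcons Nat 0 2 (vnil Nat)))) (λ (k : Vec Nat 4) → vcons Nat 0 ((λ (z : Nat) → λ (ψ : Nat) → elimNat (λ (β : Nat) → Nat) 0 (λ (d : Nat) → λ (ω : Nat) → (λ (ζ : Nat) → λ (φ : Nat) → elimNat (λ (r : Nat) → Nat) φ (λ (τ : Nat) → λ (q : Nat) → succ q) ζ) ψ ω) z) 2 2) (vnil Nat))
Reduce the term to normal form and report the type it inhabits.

normal form:
  refl ((μ : Vec Nat 4) → Vec Nat 1) (λ (δ : Vec Nat 4) → vcons Nat 0 4 (vnil Nat))
inferred type:
  Eq ((μ : Vec Nat 4) → Vec Nat 1) (λ (δ : Vec Nat 4) → vcons Nat 0 4 (vnil Nat)) (λ (χ : Vec Nat 4) → vcons Nat 0 4 (vnil Nat))
observation: the first redex contracted is an elimVec iota-redex; the normal form is reached in 38 normal-order steps.
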